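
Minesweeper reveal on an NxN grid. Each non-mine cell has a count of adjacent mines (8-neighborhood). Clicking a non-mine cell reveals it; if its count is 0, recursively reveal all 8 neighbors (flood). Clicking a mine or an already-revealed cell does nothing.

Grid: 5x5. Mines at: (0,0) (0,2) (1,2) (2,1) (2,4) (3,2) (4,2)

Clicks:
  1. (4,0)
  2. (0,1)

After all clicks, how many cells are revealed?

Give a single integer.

Answer: 5

Derivation:
Click 1 (4,0) count=0: revealed 4 new [(3,0) (3,1) (4,0) (4,1)] -> total=4
Click 2 (0,1) count=3: revealed 1 new [(0,1)] -> total=5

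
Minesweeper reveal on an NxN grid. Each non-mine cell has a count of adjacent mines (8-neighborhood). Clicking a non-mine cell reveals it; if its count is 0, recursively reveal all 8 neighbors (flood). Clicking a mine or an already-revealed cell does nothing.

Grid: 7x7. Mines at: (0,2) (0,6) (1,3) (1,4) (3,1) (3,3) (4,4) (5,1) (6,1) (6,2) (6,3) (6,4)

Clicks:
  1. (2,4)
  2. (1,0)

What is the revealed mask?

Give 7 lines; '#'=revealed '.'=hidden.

Answer: ##.....
##.....
##..#..
.......
.......
.......
.......

Derivation:
Click 1 (2,4) count=3: revealed 1 new [(2,4)] -> total=1
Click 2 (1,0) count=0: revealed 6 new [(0,0) (0,1) (1,0) (1,1) (2,0) (2,1)] -> total=7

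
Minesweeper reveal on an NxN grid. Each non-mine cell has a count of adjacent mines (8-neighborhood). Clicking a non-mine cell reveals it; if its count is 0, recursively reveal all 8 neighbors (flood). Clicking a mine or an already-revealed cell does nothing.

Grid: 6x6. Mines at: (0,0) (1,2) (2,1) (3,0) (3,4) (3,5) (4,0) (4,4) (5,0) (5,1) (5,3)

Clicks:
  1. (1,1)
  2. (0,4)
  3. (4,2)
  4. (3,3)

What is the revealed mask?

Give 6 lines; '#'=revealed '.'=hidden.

Answer: ...###
.#.###
...###
...#..
..#...
......

Derivation:
Click 1 (1,1) count=3: revealed 1 new [(1,1)] -> total=1
Click 2 (0,4) count=0: revealed 9 new [(0,3) (0,4) (0,5) (1,3) (1,4) (1,5) (2,3) (2,4) (2,5)] -> total=10
Click 3 (4,2) count=2: revealed 1 new [(4,2)] -> total=11
Click 4 (3,3) count=2: revealed 1 new [(3,3)] -> total=12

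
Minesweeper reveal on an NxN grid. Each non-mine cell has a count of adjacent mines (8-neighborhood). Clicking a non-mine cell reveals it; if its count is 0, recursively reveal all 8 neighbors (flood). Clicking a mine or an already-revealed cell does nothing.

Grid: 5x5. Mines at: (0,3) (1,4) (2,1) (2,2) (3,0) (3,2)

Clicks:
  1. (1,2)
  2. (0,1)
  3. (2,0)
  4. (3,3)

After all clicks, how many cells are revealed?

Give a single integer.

Answer: 8

Derivation:
Click 1 (1,2) count=3: revealed 1 new [(1,2)] -> total=1
Click 2 (0,1) count=0: revealed 5 new [(0,0) (0,1) (0,2) (1,0) (1,1)] -> total=6
Click 3 (2,0) count=2: revealed 1 new [(2,0)] -> total=7
Click 4 (3,3) count=2: revealed 1 new [(3,3)] -> total=8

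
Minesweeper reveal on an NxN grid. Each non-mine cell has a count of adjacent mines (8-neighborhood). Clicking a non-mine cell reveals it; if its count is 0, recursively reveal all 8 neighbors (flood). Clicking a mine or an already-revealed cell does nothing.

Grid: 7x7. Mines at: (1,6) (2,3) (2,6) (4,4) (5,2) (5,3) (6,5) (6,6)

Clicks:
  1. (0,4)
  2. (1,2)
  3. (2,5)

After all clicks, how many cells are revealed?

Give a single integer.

Answer: 26

Derivation:
Click 1 (0,4) count=0: revealed 25 new [(0,0) (0,1) (0,2) (0,3) (0,4) (0,5) (1,0) (1,1) (1,2) (1,3) (1,4) (1,5) (2,0) (2,1) (2,2) (3,0) (3,1) (3,2) (4,0) (4,1) (4,2) (5,0) (5,1) (6,0) (6,1)] -> total=25
Click 2 (1,2) count=1: revealed 0 new [(none)] -> total=25
Click 3 (2,5) count=2: revealed 1 new [(2,5)] -> total=26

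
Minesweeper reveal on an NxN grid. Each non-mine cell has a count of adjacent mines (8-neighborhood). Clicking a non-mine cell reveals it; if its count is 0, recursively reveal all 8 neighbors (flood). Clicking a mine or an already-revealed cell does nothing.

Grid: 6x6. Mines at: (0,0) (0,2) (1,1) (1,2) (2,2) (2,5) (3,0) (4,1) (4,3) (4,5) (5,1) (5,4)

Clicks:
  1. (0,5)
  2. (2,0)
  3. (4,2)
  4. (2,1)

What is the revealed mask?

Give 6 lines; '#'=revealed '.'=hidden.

Answer: ...###
...###
##....
......
..#...
......

Derivation:
Click 1 (0,5) count=0: revealed 6 new [(0,3) (0,4) (0,5) (1,3) (1,4) (1,5)] -> total=6
Click 2 (2,0) count=2: revealed 1 new [(2,0)] -> total=7
Click 3 (4,2) count=3: revealed 1 new [(4,2)] -> total=8
Click 4 (2,1) count=4: revealed 1 new [(2,1)] -> total=9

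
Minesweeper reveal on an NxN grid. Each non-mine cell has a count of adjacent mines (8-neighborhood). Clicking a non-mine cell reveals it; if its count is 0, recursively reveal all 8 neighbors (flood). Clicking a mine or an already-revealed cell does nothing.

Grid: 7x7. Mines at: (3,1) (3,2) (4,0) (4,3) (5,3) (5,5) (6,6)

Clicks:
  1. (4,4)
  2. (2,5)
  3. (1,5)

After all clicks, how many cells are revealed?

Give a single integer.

Click 1 (4,4) count=3: revealed 1 new [(4,4)] -> total=1
Click 2 (2,5) count=0: revealed 27 new [(0,0) (0,1) (0,2) (0,3) (0,4) (0,5) (0,6) (1,0) (1,1) (1,2) (1,3) (1,4) (1,5) (1,6) (2,0) (2,1) (2,2) (2,3) (2,4) (2,5) (2,6) (3,3) (3,4) (3,5) (3,6) (4,5) (4,6)] -> total=28
Click 3 (1,5) count=0: revealed 0 new [(none)] -> total=28

Answer: 28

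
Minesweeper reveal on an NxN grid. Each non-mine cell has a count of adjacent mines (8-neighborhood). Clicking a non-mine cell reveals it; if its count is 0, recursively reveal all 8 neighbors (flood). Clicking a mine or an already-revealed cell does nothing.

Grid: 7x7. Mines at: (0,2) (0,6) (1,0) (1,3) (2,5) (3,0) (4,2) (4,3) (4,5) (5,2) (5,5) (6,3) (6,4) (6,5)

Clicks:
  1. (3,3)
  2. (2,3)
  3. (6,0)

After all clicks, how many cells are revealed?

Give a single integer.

Answer: 8

Derivation:
Click 1 (3,3) count=2: revealed 1 new [(3,3)] -> total=1
Click 2 (2,3) count=1: revealed 1 new [(2,3)] -> total=2
Click 3 (6,0) count=0: revealed 6 new [(4,0) (4,1) (5,0) (5,1) (6,0) (6,1)] -> total=8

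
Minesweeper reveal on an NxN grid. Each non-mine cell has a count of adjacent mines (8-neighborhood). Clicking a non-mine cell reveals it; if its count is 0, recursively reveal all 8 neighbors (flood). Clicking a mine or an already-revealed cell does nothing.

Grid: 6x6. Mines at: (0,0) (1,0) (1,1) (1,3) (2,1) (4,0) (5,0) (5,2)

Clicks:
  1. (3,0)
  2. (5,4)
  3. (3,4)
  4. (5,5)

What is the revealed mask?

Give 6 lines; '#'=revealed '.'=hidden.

Click 1 (3,0) count=2: revealed 1 new [(3,0)] -> total=1
Click 2 (5,4) count=0: revealed 19 new [(0,4) (0,5) (1,4) (1,5) (2,2) (2,3) (2,4) (2,5) (3,2) (3,3) (3,4) (3,5) (4,2) (4,3) (4,4) (4,5) (5,3) (5,4) (5,5)] -> total=20
Click 3 (3,4) count=0: revealed 0 new [(none)] -> total=20
Click 4 (5,5) count=0: revealed 0 new [(none)] -> total=20

Answer: ....##
....##
..####
#.####
..####
...###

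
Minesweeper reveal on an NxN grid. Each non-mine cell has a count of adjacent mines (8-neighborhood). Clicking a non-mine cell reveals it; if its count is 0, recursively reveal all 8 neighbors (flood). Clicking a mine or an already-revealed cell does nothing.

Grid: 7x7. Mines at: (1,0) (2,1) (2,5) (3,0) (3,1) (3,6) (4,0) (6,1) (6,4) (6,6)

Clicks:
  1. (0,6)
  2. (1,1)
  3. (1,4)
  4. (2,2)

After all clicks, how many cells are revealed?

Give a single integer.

Answer: 27

Derivation:
Click 1 (0,6) count=0: revealed 27 new [(0,1) (0,2) (0,3) (0,4) (0,5) (0,6) (1,1) (1,2) (1,3) (1,4) (1,5) (1,6) (2,2) (2,3) (2,4) (3,2) (3,3) (3,4) (3,5) (4,2) (4,3) (4,4) (4,5) (5,2) (5,3) (5,4) (5,5)] -> total=27
Click 2 (1,1) count=2: revealed 0 new [(none)] -> total=27
Click 3 (1,4) count=1: revealed 0 new [(none)] -> total=27
Click 4 (2,2) count=2: revealed 0 new [(none)] -> total=27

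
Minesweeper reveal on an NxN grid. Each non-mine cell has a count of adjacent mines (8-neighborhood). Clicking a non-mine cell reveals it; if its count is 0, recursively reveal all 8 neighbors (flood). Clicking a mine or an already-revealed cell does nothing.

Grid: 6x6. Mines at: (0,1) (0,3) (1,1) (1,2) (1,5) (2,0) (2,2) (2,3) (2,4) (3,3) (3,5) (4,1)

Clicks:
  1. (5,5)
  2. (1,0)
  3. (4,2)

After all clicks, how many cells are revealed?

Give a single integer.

Click 1 (5,5) count=0: revealed 8 new [(4,2) (4,3) (4,4) (4,5) (5,2) (5,3) (5,4) (5,5)] -> total=8
Click 2 (1,0) count=3: revealed 1 new [(1,0)] -> total=9
Click 3 (4,2) count=2: revealed 0 new [(none)] -> total=9

Answer: 9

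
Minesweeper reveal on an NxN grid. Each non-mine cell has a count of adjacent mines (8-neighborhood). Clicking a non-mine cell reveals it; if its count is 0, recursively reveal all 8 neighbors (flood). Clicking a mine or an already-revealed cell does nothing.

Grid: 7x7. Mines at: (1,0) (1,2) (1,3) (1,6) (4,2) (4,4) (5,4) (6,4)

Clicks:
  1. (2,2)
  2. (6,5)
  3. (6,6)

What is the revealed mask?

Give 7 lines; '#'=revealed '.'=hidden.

Answer: .......
.......
..#..##
.....##
.....##
.....##
.....##

Derivation:
Click 1 (2,2) count=2: revealed 1 new [(2,2)] -> total=1
Click 2 (6,5) count=2: revealed 1 new [(6,5)] -> total=2
Click 3 (6,6) count=0: revealed 9 new [(2,5) (2,6) (3,5) (3,6) (4,5) (4,6) (5,5) (5,6) (6,6)] -> total=11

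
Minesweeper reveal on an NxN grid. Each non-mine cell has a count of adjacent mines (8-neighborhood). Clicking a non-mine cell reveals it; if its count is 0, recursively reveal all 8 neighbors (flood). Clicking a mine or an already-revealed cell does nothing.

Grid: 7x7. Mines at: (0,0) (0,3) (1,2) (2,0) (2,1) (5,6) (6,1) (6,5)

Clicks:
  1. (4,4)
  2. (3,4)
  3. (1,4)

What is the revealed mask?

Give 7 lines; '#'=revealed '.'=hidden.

Answer: ....###
...####
..#####
#######
#######
######.
..###..

Derivation:
Click 1 (4,4) count=0: revealed 35 new [(0,4) (0,5) (0,6) (1,3) (1,4) (1,5) (1,6) (2,2) (2,3) (2,4) (2,5) (2,6) (3,0) (3,1) (3,2) (3,3) (3,4) (3,5) (3,6) (4,0) (4,1) (4,2) (4,3) (4,4) (4,5) (4,6) (5,0) (5,1) (5,2) (5,3) (5,4) (5,5) (6,2) (6,3) (6,4)] -> total=35
Click 2 (3,4) count=0: revealed 0 new [(none)] -> total=35
Click 3 (1,4) count=1: revealed 0 new [(none)] -> total=35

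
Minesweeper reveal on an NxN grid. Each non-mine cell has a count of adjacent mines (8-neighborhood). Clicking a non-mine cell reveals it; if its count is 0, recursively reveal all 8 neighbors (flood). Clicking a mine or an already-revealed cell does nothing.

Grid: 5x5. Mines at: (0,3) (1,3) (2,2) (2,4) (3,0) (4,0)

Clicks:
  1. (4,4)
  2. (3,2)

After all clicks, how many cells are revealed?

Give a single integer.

Answer: 8

Derivation:
Click 1 (4,4) count=0: revealed 8 new [(3,1) (3,2) (3,3) (3,4) (4,1) (4,2) (4,3) (4,4)] -> total=8
Click 2 (3,2) count=1: revealed 0 new [(none)] -> total=8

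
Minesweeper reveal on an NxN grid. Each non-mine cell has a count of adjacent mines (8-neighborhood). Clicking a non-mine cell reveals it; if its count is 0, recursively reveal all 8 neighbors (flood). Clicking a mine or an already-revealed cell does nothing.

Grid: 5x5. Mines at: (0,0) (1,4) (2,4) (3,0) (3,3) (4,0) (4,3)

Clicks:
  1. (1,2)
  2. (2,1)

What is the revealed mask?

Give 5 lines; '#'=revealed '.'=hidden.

Click 1 (1,2) count=0: revealed 9 new [(0,1) (0,2) (0,3) (1,1) (1,2) (1,3) (2,1) (2,2) (2,3)] -> total=9
Click 2 (2,1) count=1: revealed 0 new [(none)] -> total=9

Answer: .###.
.###.
.###.
.....
.....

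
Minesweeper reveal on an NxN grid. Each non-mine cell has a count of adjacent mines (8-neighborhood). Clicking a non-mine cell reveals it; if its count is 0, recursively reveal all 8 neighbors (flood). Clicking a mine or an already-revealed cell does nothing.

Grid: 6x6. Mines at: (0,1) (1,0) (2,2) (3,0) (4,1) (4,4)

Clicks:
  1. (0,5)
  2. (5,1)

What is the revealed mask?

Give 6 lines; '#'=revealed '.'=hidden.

Click 1 (0,5) count=0: revealed 14 new [(0,2) (0,3) (0,4) (0,5) (1,2) (1,3) (1,4) (1,5) (2,3) (2,4) (2,5) (3,3) (3,4) (3,5)] -> total=14
Click 2 (5,1) count=1: revealed 1 new [(5,1)] -> total=15

Answer: ..####
..####
...###
...###
......
.#....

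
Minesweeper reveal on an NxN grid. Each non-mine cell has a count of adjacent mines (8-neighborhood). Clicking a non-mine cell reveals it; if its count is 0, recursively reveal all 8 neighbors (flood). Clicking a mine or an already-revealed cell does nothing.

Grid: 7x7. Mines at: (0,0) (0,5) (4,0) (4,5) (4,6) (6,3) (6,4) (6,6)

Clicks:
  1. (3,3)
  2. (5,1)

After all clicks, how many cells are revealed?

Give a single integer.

Click 1 (3,3) count=0: revealed 33 new [(0,1) (0,2) (0,3) (0,4) (1,0) (1,1) (1,2) (1,3) (1,4) (1,5) (1,6) (2,0) (2,1) (2,2) (2,3) (2,4) (2,5) (2,6) (3,0) (3,1) (3,2) (3,3) (3,4) (3,5) (3,6) (4,1) (4,2) (4,3) (4,4) (5,1) (5,2) (5,3) (5,4)] -> total=33
Click 2 (5,1) count=1: revealed 0 new [(none)] -> total=33

Answer: 33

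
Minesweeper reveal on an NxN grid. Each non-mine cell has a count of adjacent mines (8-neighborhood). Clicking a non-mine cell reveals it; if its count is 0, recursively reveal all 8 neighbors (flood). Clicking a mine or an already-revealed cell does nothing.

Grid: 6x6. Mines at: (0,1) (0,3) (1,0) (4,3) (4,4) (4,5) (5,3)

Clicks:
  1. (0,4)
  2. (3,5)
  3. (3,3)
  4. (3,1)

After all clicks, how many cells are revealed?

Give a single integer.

Click 1 (0,4) count=1: revealed 1 new [(0,4)] -> total=1
Click 2 (3,5) count=2: revealed 1 new [(3,5)] -> total=2
Click 3 (3,3) count=2: revealed 1 new [(3,3)] -> total=3
Click 4 (3,1) count=0: revealed 22 new [(0,5) (1,1) (1,2) (1,3) (1,4) (1,5) (2,0) (2,1) (2,2) (2,3) (2,4) (2,5) (3,0) (3,1) (3,2) (3,4) (4,0) (4,1) (4,2) (5,0) (5,1) (5,2)] -> total=25

Answer: 25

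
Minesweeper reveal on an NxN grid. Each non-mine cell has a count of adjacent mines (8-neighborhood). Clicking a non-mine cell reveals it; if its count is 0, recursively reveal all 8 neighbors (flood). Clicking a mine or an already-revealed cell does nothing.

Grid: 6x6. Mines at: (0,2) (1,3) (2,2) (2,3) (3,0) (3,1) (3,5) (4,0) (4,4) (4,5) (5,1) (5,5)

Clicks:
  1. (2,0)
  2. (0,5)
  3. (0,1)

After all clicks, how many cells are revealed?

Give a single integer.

Answer: 8

Derivation:
Click 1 (2,0) count=2: revealed 1 new [(2,0)] -> total=1
Click 2 (0,5) count=0: revealed 6 new [(0,4) (0,5) (1,4) (1,5) (2,4) (2,5)] -> total=7
Click 3 (0,1) count=1: revealed 1 new [(0,1)] -> total=8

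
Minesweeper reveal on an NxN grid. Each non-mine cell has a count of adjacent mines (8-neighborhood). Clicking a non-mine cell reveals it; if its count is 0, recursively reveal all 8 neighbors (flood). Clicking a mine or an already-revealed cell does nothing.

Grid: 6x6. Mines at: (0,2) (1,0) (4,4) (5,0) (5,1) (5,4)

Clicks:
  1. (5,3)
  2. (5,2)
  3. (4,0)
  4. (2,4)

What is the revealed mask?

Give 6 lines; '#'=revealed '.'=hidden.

Answer: ...###
.#####
######
######
####..
..##..

Derivation:
Click 1 (5,3) count=2: revealed 1 new [(5,3)] -> total=1
Click 2 (5,2) count=1: revealed 1 new [(5,2)] -> total=2
Click 3 (4,0) count=2: revealed 1 new [(4,0)] -> total=3
Click 4 (2,4) count=0: revealed 23 new [(0,3) (0,4) (0,5) (1,1) (1,2) (1,3) (1,4) (1,5) (2,0) (2,1) (2,2) (2,3) (2,4) (2,5) (3,0) (3,1) (3,2) (3,3) (3,4) (3,5) (4,1) (4,2) (4,3)] -> total=26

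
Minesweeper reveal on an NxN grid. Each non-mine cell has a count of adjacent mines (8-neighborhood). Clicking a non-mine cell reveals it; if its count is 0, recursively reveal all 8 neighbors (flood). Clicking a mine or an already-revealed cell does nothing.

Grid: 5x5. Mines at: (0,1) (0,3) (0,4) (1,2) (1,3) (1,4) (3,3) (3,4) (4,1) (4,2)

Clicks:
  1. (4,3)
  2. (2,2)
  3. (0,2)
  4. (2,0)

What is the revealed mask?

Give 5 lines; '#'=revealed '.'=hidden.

Click 1 (4,3) count=3: revealed 1 new [(4,3)] -> total=1
Click 2 (2,2) count=3: revealed 1 new [(2,2)] -> total=2
Click 3 (0,2) count=4: revealed 1 new [(0,2)] -> total=3
Click 4 (2,0) count=0: revealed 6 new [(1,0) (1,1) (2,0) (2,1) (3,0) (3,1)] -> total=9

Answer: ..#..
##...
###..
##...
...#.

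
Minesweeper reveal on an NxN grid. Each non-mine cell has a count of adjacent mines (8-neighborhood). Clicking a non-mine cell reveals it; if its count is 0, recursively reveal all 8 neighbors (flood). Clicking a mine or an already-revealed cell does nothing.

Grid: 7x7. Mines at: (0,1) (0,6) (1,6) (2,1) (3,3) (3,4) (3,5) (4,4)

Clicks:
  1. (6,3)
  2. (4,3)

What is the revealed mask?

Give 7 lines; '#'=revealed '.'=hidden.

Answer: .......
.......
.......
###....
####.##
#######
#######

Derivation:
Click 1 (6,3) count=0: revealed 23 new [(3,0) (3,1) (3,2) (4,0) (4,1) (4,2) (4,3) (4,5) (4,6) (5,0) (5,1) (5,2) (5,3) (5,4) (5,5) (5,6) (6,0) (6,1) (6,2) (6,3) (6,4) (6,5) (6,6)] -> total=23
Click 2 (4,3) count=3: revealed 0 new [(none)] -> total=23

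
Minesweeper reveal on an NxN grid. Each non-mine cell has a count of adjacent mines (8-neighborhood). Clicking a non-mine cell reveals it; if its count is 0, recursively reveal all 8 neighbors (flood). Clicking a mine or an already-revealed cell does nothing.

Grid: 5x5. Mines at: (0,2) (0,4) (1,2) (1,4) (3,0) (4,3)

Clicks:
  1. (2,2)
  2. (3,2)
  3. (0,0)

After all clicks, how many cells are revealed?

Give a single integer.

Click 1 (2,2) count=1: revealed 1 new [(2,2)] -> total=1
Click 2 (3,2) count=1: revealed 1 new [(3,2)] -> total=2
Click 3 (0,0) count=0: revealed 6 new [(0,0) (0,1) (1,0) (1,1) (2,0) (2,1)] -> total=8

Answer: 8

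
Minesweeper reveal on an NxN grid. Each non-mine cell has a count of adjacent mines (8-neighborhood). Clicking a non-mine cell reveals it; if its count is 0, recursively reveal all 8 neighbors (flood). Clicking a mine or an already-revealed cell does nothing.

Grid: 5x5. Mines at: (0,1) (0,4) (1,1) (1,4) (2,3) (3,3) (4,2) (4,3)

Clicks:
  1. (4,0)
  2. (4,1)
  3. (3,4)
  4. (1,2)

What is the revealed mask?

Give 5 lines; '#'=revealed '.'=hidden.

Answer: .....
..#..
##...
##..#
##...

Derivation:
Click 1 (4,0) count=0: revealed 6 new [(2,0) (2,1) (3,0) (3,1) (4,0) (4,1)] -> total=6
Click 2 (4,1) count=1: revealed 0 new [(none)] -> total=6
Click 3 (3,4) count=3: revealed 1 new [(3,4)] -> total=7
Click 4 (1,2) count=3: revealed 1 new [(1,2)] -> total=8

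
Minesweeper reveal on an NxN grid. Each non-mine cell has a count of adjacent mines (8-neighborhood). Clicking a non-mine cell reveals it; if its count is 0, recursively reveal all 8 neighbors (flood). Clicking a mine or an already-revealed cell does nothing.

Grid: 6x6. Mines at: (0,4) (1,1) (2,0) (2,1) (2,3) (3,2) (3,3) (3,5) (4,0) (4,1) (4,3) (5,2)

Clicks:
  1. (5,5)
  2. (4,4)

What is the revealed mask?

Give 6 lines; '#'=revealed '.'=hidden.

Answer: ......
......
......
......
....##
....##

Derivation:
Click 1 (5,5) count=0: revealed 4 new [(4,4) (4,5) (5,4) (5,5)] -> total=4
Click 2 (4,4) count=3: revealed 0 new [(none)] -> total=4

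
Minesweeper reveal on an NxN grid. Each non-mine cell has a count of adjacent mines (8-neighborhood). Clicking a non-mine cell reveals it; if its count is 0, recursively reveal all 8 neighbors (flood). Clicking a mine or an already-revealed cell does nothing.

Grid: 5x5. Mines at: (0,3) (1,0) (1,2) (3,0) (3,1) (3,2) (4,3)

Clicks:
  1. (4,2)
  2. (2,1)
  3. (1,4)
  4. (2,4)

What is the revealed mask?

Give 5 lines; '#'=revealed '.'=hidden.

Click 1 (4,2) count=3: revealed 1 new [(4,2)] -> total=1
Click 2 (2,1) count=5: revealed 1 new [(2,1)] -> total=2
Click 3 (1,4) count=1: revealed 1 new [(1,4)] -> total=3
Click 4 (2,4) count=0: revealed 5 new [(1,3) (2,3) (2,4) (3,3) (3,4)] -> total=8

Answer: .....
...##
.#.##
...##
..#..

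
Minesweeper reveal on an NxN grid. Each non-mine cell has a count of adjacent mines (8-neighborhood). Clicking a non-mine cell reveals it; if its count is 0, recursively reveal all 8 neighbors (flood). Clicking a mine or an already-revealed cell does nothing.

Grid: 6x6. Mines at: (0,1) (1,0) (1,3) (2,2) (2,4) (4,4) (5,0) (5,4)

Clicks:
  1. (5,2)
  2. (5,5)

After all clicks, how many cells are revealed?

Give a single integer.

Click 1 (5,2) count=0: revealed 9 new [(3,1) (3,2) (3,3) (4,1) (4,2) (4,3) (5,1) (5,2) (5,3)] -> total=9
Click 2 (5,5) count=2: revealed 1 new [(5,5)] -> total=10

Answer: 10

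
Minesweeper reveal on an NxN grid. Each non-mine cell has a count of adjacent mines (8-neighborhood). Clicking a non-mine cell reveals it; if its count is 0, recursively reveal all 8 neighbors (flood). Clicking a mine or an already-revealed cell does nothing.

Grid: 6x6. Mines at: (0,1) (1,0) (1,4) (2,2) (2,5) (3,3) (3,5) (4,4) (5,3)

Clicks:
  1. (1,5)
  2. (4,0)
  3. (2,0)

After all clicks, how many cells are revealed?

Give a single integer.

Click 1 (1,5) count=2: revealed 1 new [(1,5)] -> total=1
Click 2 (4,0) count=0: revealed 11 new [(2,0) (2,1) (3,0) (3,1) (3,2) (4,0) (4,1) (4,2) (5,0) (5,1) (5,2)] -> total=12
Click 3 (2,0) count=1: revealed 0 new [(none)] -> total=12

Answer: 12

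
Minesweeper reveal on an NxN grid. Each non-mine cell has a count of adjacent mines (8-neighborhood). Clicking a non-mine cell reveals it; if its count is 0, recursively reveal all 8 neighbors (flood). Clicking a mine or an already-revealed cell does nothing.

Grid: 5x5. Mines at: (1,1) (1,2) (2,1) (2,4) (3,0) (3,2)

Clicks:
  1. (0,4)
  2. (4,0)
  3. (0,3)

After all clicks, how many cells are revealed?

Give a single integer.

Click 1 (0,4) count=0: revealed 4 new [(0,3) (0,4) (1,3) (1,4)] -> total=4
Click 2 (4,0) count=1: revealed 1 new [(4,0)] -> total=5
Click 3 (0,3) count=1: revealed 0 new [(none)] -> total=5

Answer: 5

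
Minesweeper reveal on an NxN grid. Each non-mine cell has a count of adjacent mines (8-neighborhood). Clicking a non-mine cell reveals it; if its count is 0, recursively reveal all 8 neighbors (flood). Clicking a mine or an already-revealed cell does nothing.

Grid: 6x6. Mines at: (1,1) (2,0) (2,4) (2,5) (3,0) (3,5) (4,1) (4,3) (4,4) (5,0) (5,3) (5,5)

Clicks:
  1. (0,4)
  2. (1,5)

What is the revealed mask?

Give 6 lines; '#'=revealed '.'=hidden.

Click 1 (0,4) count=0: revealed 8 new [(0,2) (0,3) (0,4) (0,5) (1,2) (1,3) (1,4) (1,5)] -> total=8
Click 2 (1,5) count=2: revealed 0 new [(none)] -> total=8

Answer: ..####
..####
......
......
......
......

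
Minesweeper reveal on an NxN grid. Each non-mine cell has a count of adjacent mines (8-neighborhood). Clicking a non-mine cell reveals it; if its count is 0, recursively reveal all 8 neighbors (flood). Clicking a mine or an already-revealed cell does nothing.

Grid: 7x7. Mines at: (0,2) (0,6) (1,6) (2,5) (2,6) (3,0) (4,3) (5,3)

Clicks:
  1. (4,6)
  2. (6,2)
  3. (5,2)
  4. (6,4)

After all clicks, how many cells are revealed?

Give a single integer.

Click 1 (4,6) count=0: revealed 12 new [(3,4) (3,5) (3,6) (4,4) (4,5) (4,6) (5,4) (5,5) (5,6) (6,4) (6,5) (6,6)] -> total=12
Click 2 (6,2) count=1: revealed 1 new [(6,2)] -> total=13
Click 3 (5,2) count=2: revealed 1 new [(5,2)] -> total=14
Click 4 (6,4) count=1: revealed 0 new [(none)] -> total=14

Answer: 14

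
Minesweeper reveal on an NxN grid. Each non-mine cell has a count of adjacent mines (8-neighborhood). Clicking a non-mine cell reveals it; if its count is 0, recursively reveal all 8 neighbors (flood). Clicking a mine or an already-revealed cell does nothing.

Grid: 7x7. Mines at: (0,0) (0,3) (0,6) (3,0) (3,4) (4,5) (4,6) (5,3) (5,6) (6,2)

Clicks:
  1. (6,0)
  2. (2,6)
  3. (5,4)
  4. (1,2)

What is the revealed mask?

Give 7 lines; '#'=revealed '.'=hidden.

Click 1 (6,0) count=0: revealed 6 new [(4,0) (4,1) (5,0) (5,1) (6,0) (6,1)] -> total=6
Click 2 (2,6) count=0: revealed 6 new [(1,5) (1,6) (2,5) (2,6) (3,5) (3,6)] -> total=12
Click 3 (5,4) count=2: revealed 1 new [(5,4)] -> total=13
Click 4 (1,2) count=1: revealed 1 new [(1,2)] -> total=14

Answer: .......
..#..##
.....##
.....##
##.....
##..#..
##.....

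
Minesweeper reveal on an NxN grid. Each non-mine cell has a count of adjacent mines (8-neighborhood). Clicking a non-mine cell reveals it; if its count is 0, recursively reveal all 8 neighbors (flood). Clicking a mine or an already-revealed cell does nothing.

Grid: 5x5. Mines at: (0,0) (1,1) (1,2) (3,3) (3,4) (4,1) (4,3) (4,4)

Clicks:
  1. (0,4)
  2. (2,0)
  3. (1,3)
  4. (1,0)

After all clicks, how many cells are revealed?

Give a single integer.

Click 1 (0,4) count=0: revealed 6 new [(0,3) (0,4) (1,3) (1,4) (2,3) (2,4)] -> total=6
Click 2 (2,0) count=1: revealed 1 new [(2,0)] -> total=7
Click 3 (1,3) count=1: revealed 0 new [(none)] -> total=7
Click 4 (1,0) count=2: revealed 1 new [(1,0)] -> total=8

Answer: 8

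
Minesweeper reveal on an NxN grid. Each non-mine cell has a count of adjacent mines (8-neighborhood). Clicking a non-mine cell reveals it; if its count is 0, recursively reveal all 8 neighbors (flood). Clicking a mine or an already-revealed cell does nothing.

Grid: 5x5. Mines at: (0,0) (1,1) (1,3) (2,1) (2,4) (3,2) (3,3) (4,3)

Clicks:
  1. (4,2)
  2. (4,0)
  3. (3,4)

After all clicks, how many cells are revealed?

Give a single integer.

Click 1 (4,2) count=3: revealed 1 new [(4,2)] -> total=1
Click 2 (4,0) count=0: revealed 4 new [(3,0) (3,1) (4,0) (4,1)] -> total=5
Click 3 (3,4) count=3: revealed 1 new [(3,4)] -> total=6

Answer: 6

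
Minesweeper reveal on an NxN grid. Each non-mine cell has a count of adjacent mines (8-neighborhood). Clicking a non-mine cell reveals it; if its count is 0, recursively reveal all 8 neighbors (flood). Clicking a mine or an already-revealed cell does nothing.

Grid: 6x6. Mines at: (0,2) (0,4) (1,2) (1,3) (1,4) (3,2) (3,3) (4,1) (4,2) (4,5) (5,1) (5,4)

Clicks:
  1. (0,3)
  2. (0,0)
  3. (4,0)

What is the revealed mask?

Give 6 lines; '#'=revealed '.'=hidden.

Answer: ##.#..
##....
##....
##....
#.....
......

Derivation:
Click 1 (0,3) count=5: revealed 1 new [(0,3)] -> total=1
Click 2 (0,0) count=0: revealed 8 new [(0,0) (0,1) (1,0) (1,1) (2,0) (2,1) (3,0) (3,1)] -> total=9
Click 3 (4,0) count=2: revealed 1 new [(4,0)] -> total=10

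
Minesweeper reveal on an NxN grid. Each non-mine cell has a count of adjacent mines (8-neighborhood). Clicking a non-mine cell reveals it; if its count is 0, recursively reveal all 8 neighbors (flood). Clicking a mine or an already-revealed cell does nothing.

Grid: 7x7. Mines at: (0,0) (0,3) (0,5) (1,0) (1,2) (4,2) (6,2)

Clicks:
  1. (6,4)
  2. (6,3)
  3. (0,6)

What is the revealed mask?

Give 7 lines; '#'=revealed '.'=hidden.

Answer: ......#
...####
...####
...####
...####
...####
...####

Derivation:
Click 1 (6,4) count=0: revealed 24 new [(1,3) (1,4) (1,5) (1,6) (2,3) (2,4) (2,5) (2,6) (3,3) (3,4) (3,5) (3,6) (4,3) (4,4) (4,5) (4,6) (5,3) (5,4) (5,5) (5,6) (6,3) (6,4) (6,5) (6,6)] -> total=24
Click 2 (6,3) count=1: revealed 0 new [(none)] -> total=24
Click 3 (0,6) count=1: revealed 1 new [(0,6)] -> total=25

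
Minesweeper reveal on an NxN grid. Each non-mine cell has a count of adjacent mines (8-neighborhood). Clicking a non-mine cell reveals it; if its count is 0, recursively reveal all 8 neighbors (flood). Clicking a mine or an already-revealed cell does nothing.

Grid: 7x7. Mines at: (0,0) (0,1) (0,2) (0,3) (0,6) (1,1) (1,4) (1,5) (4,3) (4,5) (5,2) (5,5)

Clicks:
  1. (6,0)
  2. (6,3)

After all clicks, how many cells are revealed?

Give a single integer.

Answer: 14

Derivation:
Click 1 (6,0) count=0: revealed 13 new [(2,0) (2,1) (2,2) (3,0) (3,1) (3,2) (4,0) (4,1) (4,2) (5,0) (5,1) (6,0) (6,1)] -> total=13
Click 2 (6,3) count=1: revealed 1 new [(6,3)] -> total=14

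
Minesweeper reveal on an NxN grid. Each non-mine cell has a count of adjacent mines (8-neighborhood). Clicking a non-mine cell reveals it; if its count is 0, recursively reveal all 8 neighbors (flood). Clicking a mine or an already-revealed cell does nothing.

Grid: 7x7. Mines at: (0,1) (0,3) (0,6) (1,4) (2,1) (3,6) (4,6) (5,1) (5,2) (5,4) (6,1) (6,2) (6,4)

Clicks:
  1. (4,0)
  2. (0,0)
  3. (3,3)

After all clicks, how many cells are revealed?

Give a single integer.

Answer: 14

Derivation:
Click 1 (4,0) count=1: revealed 1 new [(4,0)] -> total=1
Click 2 (0,0) count=1: revealed 1 new [(0,0)] -> total=2
Click 3 (3,3) count=0: revealed 12 new [(2,2) (2,3) (2,4) (2,5) (3,2) (3,3) (3,4) (3,5) (4,2) (4,3) (4,4) (4,5)] -> total=14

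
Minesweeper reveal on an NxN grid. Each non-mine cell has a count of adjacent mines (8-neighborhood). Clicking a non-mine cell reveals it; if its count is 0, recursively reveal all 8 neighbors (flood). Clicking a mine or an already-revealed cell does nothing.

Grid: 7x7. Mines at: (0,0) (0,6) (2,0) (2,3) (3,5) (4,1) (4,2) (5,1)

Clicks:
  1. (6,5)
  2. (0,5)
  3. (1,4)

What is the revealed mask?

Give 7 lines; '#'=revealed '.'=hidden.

Click 1 (6,5) count=0: revealed 14 new [(4,3) (4,4) (4,5) (4,6) (5,2) (5,3) (5,4) (5,5) (5,6) (6,2) (6,3) (6,4) (6,5) (6,6)] -> total=14
Click 2 (0,5) count=1: revealed 1 new [(0,5)] -> total=15
Click 3 (1,4) count=1: revealed 1 new [(1,4)] -> total=16

Answer: .....#.
....#..
.......
.......
...####
..#####
..#####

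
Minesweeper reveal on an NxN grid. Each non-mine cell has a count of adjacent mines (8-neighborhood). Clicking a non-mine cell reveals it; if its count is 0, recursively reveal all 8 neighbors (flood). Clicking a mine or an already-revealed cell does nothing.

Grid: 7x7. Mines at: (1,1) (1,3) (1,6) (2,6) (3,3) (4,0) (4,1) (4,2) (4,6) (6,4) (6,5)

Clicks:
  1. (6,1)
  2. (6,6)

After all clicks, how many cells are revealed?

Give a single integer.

Answer: 9

Derivation:
Click 1 (6,1) count=0: revealed 8 new [(5,0) (5,1) (5,2) (5,3) (6,0) (6,1) (6,2) (6,3)] -> total=8
Click 2 (6,6) count=1: revealed 1 new [(6,6)] -> total=9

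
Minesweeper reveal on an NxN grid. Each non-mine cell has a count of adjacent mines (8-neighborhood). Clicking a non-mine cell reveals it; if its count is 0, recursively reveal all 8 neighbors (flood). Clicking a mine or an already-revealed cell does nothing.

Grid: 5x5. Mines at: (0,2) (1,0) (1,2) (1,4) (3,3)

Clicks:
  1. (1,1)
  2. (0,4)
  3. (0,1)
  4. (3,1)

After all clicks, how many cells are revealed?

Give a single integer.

Click 1 (1,1) count=3: revealed 1 new [(1,1)] -> total=1
Click 2 (0,4) count=1: revealed 1 new [(0,4)] -> total=2
Click 3 (0,1) count=3: revealed 1 new [(0,1)] -> total=3
Click 4 (3,1) count=0: revealed 9 new [(2,0) (2,1) (2,2) (3,0) (3,1) (3,2) (4,0) (4,1) (4,2)] -> total=12

Answer: 12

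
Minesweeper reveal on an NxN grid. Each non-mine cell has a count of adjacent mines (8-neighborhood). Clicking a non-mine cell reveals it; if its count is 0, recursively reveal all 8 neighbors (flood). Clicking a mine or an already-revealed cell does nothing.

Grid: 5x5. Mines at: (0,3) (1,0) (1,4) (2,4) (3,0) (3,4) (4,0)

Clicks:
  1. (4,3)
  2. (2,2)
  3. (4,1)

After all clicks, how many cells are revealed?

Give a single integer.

Click 1 (4,3) count=1: revealed 1 new [(4,3)] -> total=1
Click 2 (2,2) count=0: revealed 11 new [(1,1) (1,2) (1,3) (2,1) (2,2) (2,3) (3,1) (3,2) (3,3) (4,1) (4,2)] -> total=12
Click 3 (4,1) count=2: revealed 0 new [(none)] -> total=12

Answer: 12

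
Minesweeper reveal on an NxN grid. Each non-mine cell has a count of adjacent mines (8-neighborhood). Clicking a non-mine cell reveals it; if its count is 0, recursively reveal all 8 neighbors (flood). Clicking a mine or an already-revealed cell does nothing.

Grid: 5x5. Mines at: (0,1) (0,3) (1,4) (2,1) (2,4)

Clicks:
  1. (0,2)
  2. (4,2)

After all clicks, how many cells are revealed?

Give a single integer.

Answer: 11

Derivation:
Click 1 (0,2) count=2: revealed 1 new [(0,2)] -> total=1
Click 2 (4,2) count=0: revealed 10 new [(3,0) (3,1) (3,2) (3,3) (3,4) (4,0) (4,1) (4,2) (4,3) (4,4)] -> total=11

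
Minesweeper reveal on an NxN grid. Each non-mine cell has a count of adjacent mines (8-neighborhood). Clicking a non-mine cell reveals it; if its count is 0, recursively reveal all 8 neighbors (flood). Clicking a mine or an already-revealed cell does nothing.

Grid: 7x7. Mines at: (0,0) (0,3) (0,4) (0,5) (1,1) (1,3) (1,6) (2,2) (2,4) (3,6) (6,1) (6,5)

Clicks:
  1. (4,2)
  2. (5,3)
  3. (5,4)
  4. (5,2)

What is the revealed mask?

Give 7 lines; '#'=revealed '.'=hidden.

Answer: .......
.......
##.....
######.
######.
######.
..###..

Derivation:
Click 1 (4,2) count=0: revealed 23 new [(2,0) (2,1) (3,0) (3,1) (3,2) (3,3) (3,4) (3,5) (4,0) (4,1) (4,2) (4,3) (4,4) (4,5) (5,0) (5,1) (5,2) (5,3) (5,4) (5,5) (6,2) (6,3) (6,4)] -> total=23
Click 2 (5,3) count=0: revealed 0 new [(none)] -> total=23
Click 3 (5,4) count=1: revealed 0 new [(none)] -> total=23
Click 4 (5,2) count=1: revealed 0 new [(none)] -> total=23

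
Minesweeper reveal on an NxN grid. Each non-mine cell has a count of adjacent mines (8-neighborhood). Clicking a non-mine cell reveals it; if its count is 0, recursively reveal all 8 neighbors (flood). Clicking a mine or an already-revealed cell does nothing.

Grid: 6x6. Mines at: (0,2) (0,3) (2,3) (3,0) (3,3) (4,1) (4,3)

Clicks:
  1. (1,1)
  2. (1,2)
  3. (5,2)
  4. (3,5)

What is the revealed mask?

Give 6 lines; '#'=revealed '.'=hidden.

Click 1 (1,1) count=1: revealed 1 new [(1,1)] -> total=1
Click 2 (1,2) count=3: revealed 1 new [(1,2)] -> total=2
Click 3 (5,2) count=2: revealed 1 new [(5,2)] -> total=3
Click 4 (3,5) count=0: revealed 12 new [(0,4) (0,5) (1,4) (1,5) (2,4) (2,5) (3,4) (3,5) (4,4) (4,5) (5,4) (5,5)] -> total=15

Answer: ....##
.##.##
....##
....##
....##
..#.##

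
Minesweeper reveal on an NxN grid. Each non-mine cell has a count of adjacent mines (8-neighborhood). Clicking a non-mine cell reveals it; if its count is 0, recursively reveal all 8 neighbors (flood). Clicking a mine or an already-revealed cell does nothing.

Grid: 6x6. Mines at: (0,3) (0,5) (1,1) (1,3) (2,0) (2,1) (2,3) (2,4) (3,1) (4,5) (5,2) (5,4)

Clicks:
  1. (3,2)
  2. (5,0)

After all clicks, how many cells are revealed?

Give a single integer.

Answer: 5

Derivation:
Click 1 (3,2) count=3: revealed 1 new [(3,2)] -> total=1
Click 2 (5,0) count=0: revealed 4 new [(4,0) (4,1) (5,0) (5,1)] -> total=5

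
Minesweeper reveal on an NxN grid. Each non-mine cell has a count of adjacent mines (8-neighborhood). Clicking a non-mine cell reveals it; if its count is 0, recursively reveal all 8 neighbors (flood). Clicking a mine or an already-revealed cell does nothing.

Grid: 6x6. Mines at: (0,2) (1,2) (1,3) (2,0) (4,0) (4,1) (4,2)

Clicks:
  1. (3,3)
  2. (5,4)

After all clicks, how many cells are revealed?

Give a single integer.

Answer: 16

Derivation:
Click 1 (3,3) count=1: revealed 1 new [(3,3)] -> total=1
Click 2 (5,4) count=0: revealed 15 new [(0,4) (0,5) (1,4) (1,5) (2,3) (2,4) (2,5) (3,4) (3,5) (4,3) (4,4) (4,5) (5,3) (5,4) (5,5)] -> total=16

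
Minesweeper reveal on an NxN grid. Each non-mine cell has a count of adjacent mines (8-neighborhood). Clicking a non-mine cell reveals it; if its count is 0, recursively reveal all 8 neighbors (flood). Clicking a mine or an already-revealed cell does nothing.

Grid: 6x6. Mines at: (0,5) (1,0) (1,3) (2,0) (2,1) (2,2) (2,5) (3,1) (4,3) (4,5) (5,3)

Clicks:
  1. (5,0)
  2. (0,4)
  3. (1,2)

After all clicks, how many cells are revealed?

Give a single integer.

Answer: 8

Derivation:
Click 1 (5,0) count=0: revealed 6 new [(4,0) (4,1) (4,2) (5,0) (5,1) (5,2)] -> total=6
Click 2 (0,4) count=2: revealed 1 new [(0,4)] -> total=7
Click 3 (1,2) count=3: revealed 1 new [(1,2)] -> total=8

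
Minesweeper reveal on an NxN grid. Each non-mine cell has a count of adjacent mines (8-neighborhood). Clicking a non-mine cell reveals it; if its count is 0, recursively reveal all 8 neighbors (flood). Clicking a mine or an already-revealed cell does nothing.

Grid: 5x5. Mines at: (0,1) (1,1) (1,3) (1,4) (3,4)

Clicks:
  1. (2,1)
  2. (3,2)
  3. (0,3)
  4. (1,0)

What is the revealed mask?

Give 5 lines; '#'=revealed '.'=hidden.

Answer: ...#.
#....
####.
####.
####.

Derivation:
Click 1 (2,1) count=1: revealed 1 new [(2,1)] -> total=1
Click 2 (3,2) count=0: revealed 11 new [(2,0) (2,2) (2,3) (3,0) (3,1) (3,2) (3,3) (4,0) (4,1) (4,2) (4,3)] -> total=12
Click 3 (0,3) count=2: revealed 1 new [(0,3)] -> total=13
Click 4 (1,0) count=2: revealed 1 new [(1,0)] -> total=14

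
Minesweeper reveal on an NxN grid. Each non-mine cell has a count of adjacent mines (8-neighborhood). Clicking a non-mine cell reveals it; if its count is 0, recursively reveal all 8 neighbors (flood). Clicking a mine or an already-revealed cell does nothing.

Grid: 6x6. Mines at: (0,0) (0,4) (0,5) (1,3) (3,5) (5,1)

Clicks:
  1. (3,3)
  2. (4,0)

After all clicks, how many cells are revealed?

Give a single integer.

Click 1 (3,3) count=0: revealed 23 new [(1,0) (1,1) (1,2) (2,0) (2,1) (2,2) (2,3) (2,4) (3,0) (3,1) (3,2) (3,3) (3,4) (4,0) (4,1) (4,2) (4,3) (4,4) (4,5) (5,2) (5,3) (5,4) (5,5)] -> total=23
Click 2 (4,0) count=1: revealed 0 new [(none)] -> total=23

Answer: 23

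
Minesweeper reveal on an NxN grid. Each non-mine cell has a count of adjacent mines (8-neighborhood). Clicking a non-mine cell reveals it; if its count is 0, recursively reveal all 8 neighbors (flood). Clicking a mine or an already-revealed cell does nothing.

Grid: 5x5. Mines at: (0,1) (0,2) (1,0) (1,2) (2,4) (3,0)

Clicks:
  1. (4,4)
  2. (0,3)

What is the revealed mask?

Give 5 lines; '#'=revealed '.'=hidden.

Answer: ...#.
.....
.###.
.####
.####

Derivation:
Click 1 (4,4) count=0: revealed 11 new [(2,1) (2,2) (2,3) (3,1) (3,2) (3,3) (3,4) (4,1) (4,2) (4,3) (4,4)] -> total=11
Click 2 (0,3) count=2: revealed 1 new [(0,3)] -> total=12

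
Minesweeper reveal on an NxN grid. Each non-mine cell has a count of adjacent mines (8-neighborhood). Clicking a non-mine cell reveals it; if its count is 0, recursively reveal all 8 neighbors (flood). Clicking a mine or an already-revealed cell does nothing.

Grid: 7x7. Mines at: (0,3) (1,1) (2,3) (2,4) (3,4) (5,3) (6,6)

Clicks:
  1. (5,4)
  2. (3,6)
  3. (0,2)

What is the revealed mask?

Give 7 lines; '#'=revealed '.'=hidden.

Answer: ..#.###
....###
.....##
.....##
.....##
....###
.......

Derivation:
Click 1 (5,4) count=1: revealed 1 new [(5,4)] -> total=1
Click 2 (3,6) count=0: revealed 14 new [(0,4) (0,5) (0,6) (1,4) (1,5) (1,6) (2,5) (2,6) (3,5) (3,6) (4,5) (4,6) (5,5) (5,6)] -> total=15
Click 3 (0,2) count=2: revealed 1 new [(0,2)] -> total=16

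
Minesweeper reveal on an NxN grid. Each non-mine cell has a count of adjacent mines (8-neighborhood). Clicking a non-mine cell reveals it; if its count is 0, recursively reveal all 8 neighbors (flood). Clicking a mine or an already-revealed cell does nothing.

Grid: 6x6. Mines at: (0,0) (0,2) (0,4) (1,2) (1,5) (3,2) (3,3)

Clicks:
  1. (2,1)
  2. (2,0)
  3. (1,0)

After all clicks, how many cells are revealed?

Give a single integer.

Click 1 (2,1) count=2: revealed 1 new [(2,1)] -> total=1
Click 2 (2,0) count=0: revealed 21 new [(1,0) (1,1) (2,0) (2,4) (2,5) (3,0) (3,1) (3,4) (3,5) (4,0) (4,1) (4,2) (4,3) (4,4) (4,5) (5,0) (5,1) (5,2) (5,3) (5,4) (5,5)] -> total=22
Click 3 (1,0) count=1: revealed 0 new [(none)] -> total=22

Answer: 22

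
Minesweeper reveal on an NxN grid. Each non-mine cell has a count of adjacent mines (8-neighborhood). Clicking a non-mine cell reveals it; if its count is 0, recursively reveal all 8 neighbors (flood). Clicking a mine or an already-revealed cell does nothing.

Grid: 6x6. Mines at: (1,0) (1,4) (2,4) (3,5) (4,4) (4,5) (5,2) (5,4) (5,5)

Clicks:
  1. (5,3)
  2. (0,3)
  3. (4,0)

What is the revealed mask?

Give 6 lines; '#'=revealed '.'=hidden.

Answer: .###..
.###..
####..
####..
####..
##.#..

Derivation:
Click 1 (5,3) count=3: revealed 1 new [(5,3)] -> total=1
Click 2 (0,3) count=1: revealed 1 new [(0,3)] -> total=2
Click 3 (4,0) count=0: revealed 19 new [(0,1) (0,2) (1,1) (1,2) (1,3) (2,0) (2,1) (2,2) (2,3) (3,0) (3,1) (3,2) (3,3) (4,0) (4,1) (4,2) (4,3) (5,0) (5,1)] -> total=21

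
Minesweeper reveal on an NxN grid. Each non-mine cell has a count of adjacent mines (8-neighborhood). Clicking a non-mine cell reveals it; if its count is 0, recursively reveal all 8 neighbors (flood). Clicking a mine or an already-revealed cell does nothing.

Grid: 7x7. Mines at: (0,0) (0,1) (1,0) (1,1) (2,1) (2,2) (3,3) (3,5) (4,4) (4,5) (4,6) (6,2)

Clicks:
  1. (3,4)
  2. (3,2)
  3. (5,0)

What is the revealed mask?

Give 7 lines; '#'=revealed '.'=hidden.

Click 1 (3,4) count=4: revealed 1 new [(3,4)] -> total=1
Click 2 (3,2) count=3: revealed 1 new [(3,2)] -> total=2
Click 3 (5,0) count=0: revealed 10 new [(3,0) (3,1) (4,0) (4,1) (4,2) (5,0) (5,1) (5,2) (6,0) (6,1)] -> total=12

Answer: .......
.......
.......
###.#..
###....
###....
##.....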